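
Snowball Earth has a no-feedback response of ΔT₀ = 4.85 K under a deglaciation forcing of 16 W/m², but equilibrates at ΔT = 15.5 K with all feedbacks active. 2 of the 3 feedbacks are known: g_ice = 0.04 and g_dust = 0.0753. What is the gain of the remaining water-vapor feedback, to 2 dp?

0.57

Amplification A = ΔT/ΔT₀ = 15.5/4.85 = 3.196.
Total gain g = 1 − 1/A = 1 − 1/3.196 = 0.6871.
Known gains sum to 0.04 + 0.0753 = 0.1153.
g_wv = 0.6871 − 0.1153 = 0.57.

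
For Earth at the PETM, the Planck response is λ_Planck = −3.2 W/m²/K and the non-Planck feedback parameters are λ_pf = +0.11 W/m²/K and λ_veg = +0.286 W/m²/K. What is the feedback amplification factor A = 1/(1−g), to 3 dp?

Convert to gains: g_pf = 0.11/3.2 = 0.03437; g_veg = 0.286/3.2 = 0.08937.
Total gain g = 0.12374.
A = 1/(1 − 0.12374) = 1.141.

1.141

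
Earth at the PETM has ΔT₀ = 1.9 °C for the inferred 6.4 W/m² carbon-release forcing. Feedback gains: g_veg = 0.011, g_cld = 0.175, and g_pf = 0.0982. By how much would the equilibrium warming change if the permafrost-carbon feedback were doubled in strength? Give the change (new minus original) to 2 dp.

0.42 °C

Original: g = 0.2842, ΔT = 1.9/(1−0.2842) = 2.6544 °C.
With doubled permafrost-carbon: g' = 0.3824, ΔT' = 1.9/(1−0.3824) = 3.0764 °C.
Change = 3.0764 − 2.6544 = 0.42 °C.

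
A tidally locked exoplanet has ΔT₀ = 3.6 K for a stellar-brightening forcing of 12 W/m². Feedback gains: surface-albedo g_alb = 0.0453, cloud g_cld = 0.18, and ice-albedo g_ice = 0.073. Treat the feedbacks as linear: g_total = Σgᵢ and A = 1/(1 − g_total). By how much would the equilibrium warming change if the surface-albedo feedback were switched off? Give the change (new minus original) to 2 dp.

Original: g = 0.2983, ΔT = 3.6/(1−0.2983) = 5.1304 K.
Without surface-albedo: g' = 0.253, ΔT' = 3.6/(1−0.253) = 4.8193 K.
Change = 4.8193 − 5.1304 = -0.31 K.

-0.31 K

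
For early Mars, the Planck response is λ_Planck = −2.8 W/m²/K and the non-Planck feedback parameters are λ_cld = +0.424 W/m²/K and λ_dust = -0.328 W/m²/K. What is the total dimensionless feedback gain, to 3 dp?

Convert to gains: g_cld = 0.424/2.8 = 0.1514; g_dust = -0.328/2.8 = -0.1171.
Total gain g = 0.0343.

0.034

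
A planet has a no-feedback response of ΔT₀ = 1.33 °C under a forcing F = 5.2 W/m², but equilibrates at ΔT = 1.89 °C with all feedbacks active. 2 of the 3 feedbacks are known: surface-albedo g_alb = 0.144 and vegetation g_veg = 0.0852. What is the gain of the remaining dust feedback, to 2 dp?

0.07

Amplification A = ΔT/ΔT₀ = 1.89/1.33 = 1.421.
Total gain g = 1 − 1/A = 1 − 1/1.421 = 0.2963.
Known gains sum to 0.144 + 0.0852 = 0.2292.
g_dust = 0.2963 − 0.2292 = 0.07.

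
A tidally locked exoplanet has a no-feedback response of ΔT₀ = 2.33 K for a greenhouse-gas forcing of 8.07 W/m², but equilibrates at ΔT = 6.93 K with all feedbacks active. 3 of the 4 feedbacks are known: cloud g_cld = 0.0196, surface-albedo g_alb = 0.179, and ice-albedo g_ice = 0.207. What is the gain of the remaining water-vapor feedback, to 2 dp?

0.26

Amplification A = ΔT/ΔT₀ = 6.93/2.33 = 2.974.
Total gain g = 1 − 1/A = 1 − 1/2.974 = 0.6638.
Known gains sum to 0.0196 + 0.179 + 0.207 = 0.4056.
g_wv = 0.6638 − 0.4056 = 0.26.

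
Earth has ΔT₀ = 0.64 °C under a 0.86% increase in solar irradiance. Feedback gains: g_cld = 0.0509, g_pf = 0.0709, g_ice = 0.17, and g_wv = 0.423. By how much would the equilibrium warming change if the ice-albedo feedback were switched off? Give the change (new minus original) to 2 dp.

-0.84 °C

Original: g = 0.7148, ΔT = 0.64/(1−0.7148) = 2.2440 °C.
Without ice-albedo: g' = 0.5448, ΔT' = 0.64/(1−0.5448) = 1.4060 °C.
Change = 1.4060 − 2.2440 = -0.84 °C.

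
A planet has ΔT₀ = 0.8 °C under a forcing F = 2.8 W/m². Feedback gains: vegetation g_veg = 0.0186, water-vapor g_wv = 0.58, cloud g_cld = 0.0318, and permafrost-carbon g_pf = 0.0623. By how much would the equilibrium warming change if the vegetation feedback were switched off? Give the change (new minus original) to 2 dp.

-0.15 °C

Original: g = 0.6927, ΔT = 0.8/(1−0.6927) = 2.6033 °C.
Without vegetation: g' = 0.6741, ΔT' = 0.8/(1−0.6741) = 2.4547 °C.
Change = 2.4547 − 2.6033 = -0.15 °C.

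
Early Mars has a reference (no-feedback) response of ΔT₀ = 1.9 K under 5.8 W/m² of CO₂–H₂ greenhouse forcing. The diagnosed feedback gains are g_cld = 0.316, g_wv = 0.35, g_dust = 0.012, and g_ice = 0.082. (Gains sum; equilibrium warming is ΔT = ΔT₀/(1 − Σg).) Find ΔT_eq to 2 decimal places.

7.92 K

Total gain g = 0.316 + 0.35 + 0.012 + 0.082 = 0.76.
Amplification A = 1/(1 − 0.76) = 4.167.
ΔT = 1.9 × 4.167 = 7.92 K.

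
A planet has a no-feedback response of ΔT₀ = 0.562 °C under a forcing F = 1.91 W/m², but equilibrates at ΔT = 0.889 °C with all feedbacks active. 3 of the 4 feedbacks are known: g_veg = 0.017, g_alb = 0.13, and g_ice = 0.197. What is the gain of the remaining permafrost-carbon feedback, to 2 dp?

0.02

Amplification A = ΔT/ΔT₀ = 0.889/0.562 = 1.582.
Total gain g = 1 − 1/A = 1 − 1/1.582 = 0.3679.
Known gains sum to 0.017 + 0.13 + 0.197 = 0.344.
g_pf = 0.3679 − 0.344 = 0.02.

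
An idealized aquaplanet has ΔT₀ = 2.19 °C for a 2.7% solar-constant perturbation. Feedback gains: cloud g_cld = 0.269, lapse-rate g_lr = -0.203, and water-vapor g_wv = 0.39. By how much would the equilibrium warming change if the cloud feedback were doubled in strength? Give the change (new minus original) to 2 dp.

3.94 °C

Original: g = 0.456, ΔT = 2.19/(1−0.456) = 4.0257 °C.
With doubled cloud: g' = 0.725, ΔT' = 2.19/(1−0.725) = 7.9636 °C.
Change = 7.9636 − 4.0257 = 3.94 °C.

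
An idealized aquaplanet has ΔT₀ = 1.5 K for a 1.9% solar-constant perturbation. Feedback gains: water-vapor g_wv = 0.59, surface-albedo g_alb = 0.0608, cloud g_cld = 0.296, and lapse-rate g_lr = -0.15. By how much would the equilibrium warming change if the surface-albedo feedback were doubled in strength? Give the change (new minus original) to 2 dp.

Original: g = 0.7968, ΔT = 1.5/(1−0.7968) = 7.3819 K.
With doubled surface-albedo: g' = 0.8576, ΔT' = 1.5/(1−0.8576) = 10.5337 K.
Change = 10.5337 − 7.3819 = 3.15 K.

3.15 K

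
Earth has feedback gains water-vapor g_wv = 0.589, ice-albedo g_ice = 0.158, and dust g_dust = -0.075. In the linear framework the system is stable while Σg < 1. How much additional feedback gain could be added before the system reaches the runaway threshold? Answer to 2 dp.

Current total gain = 0.589 + 0.158 − 0.075 = 0.672.
Margin to runaway = 1 − 0.672 = 0.33.

0.33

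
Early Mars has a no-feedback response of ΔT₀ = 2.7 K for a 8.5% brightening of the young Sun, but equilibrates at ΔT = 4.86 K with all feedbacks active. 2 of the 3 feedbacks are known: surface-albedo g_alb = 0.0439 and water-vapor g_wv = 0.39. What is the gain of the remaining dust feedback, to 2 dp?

Amplification A = ΔT/ΔT₀ = 4.86/2.7 = 1.8.
Total gain g = 1 − 1/A = 1 − 1/1.8 = 0.4444.
Known gains sum to 0.0439 + 0.39 = 0.4339.
g_dust = 0.4444 − 0.4339 = 0.01.

0.01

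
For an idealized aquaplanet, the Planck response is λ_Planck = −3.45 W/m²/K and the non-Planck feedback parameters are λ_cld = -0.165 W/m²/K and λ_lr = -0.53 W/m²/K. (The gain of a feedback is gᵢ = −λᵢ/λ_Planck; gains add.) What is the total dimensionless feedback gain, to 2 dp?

-0.20

Convert to gains: g_cld = -0.165/3.45 = -0.04783; g_lr = -0.53/3.45 = -0.1536.
Total gain g = -0.20143.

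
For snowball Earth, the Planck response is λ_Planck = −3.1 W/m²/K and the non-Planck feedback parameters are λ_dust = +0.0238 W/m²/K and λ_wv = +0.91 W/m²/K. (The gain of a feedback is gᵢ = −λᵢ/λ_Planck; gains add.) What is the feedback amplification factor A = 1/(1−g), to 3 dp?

1.431

Convert to gains: g_dust = 0.0238/3.1 = 0.007677; g_wv = 0.91/3.1 = 0.2935.
Total gain g = 0.301177.
A = 1/(1 − 0.301177) = 1.431.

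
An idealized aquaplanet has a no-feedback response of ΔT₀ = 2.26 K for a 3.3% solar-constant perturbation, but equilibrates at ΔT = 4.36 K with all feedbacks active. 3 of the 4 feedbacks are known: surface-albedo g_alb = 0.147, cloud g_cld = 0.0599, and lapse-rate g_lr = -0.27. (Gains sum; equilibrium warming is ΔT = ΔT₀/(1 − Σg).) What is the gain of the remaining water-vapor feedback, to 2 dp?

0.54

Amplification A = ΔT/ΔT₀ = 4.36/2.26 = 1.929.
Total gain g = 1 − 1/A = 1 − 1/1.929 = 0.4816.
Known gains sum to 0.147 + 0.0599 − 0.27 = -0.0631.
g_wv = 0.4816 + 0.0631 = 0.54.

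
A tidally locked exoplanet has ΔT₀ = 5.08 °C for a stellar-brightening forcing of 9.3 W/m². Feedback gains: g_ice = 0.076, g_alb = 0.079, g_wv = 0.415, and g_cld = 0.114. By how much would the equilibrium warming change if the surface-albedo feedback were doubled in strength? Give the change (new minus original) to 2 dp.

5.36 °C

Original: g = 0.684, ΔT = 5.08/(1−0.684) = 16.0759 °C.
With doubled surface-albedo: g' = 0.763, ΔT' = 5.08/(1−0.763) = 21.4346 °C.
Change = 21.4346 − 16.0759 = 5.36 °C.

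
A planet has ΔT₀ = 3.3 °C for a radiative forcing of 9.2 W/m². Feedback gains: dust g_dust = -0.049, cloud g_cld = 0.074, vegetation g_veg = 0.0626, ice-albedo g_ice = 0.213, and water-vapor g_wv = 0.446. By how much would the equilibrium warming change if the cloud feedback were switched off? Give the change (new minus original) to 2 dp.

-2.94 °C

Original: g = 0.7466, ΔT = 3.3/(1−0.7466) = 13.0229 °C.
Without cloud: g' = 0.6726, ΔT' = 3.3/(1−0.6726) = 10.0794 °C.
Change = 10.0794 − 13.0229 = -2.94 °C.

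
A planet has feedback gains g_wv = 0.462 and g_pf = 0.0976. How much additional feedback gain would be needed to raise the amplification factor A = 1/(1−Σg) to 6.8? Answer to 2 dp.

Current total gain = 0.5596.
Target gain for A = 6.8: g* = 1 − 1/6.8 = 0.8529.
Additional gain needed = 0.8529 − 0.5596 = 0.29.

0.29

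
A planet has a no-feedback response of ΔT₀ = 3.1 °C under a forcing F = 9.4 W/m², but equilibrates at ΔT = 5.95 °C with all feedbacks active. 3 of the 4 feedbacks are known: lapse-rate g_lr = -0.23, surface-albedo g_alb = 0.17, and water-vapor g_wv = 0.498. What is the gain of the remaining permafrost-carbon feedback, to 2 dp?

0.04

Amplification A = ΔT/ΔT₀ = 5.95/3.1 = 1.919.
Total gain g = 1 − 1/A = 1 − 1/1.919 = 0.4789.
Known gains sum to -0.23 + 0.17 + 0.498 = 0.438.
g_pf = 0.4789 − 0.438 = 0.04.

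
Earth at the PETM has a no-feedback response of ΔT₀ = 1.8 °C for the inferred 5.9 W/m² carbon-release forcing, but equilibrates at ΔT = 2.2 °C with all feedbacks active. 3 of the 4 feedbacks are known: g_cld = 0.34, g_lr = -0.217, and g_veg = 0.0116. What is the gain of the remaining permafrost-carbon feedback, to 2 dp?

Amplification A = ΔT/ΔT₀ = 2.2/1.8 = 1.222.
Total gain g = 1 − 1/A = 1 − 1/1.222 = 0.1817.
Known gains sum to 0.34 − 0.217 + 0.0116 = 0.1346.
g_pf = 0.1817 − 0.1346 = 0.05.

0.05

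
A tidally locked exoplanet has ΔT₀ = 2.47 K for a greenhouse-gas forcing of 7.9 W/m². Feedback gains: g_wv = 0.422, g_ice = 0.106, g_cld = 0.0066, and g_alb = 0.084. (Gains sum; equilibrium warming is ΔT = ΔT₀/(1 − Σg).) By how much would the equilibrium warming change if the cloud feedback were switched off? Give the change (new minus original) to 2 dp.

Original: g = 0.6186, ΔT = 2.47/(1−0.6186) = 6.4761 K.
Without cloud: g' = 0.612, ΔT' = 2.47/(1−0.612) = 6.3660 K.
Change = 6.3660 − 6.4761 = -0.11 K.

-0.11 K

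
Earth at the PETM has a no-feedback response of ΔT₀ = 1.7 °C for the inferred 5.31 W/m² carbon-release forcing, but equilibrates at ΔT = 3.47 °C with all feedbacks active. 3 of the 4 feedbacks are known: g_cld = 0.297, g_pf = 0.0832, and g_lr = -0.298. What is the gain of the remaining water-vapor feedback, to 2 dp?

0.43

Amplification A = ΔT/ΔT₀ = 3.47/1.7 = 2.041.
Total gain g = 1 − 1/A = 1 − 1/2.041 = 0.51.
Known gains sum to 0.297 + 0.0832 − 0.298 = 0.0822.
g_wv = 0.51 − 0.0822 = 0.43.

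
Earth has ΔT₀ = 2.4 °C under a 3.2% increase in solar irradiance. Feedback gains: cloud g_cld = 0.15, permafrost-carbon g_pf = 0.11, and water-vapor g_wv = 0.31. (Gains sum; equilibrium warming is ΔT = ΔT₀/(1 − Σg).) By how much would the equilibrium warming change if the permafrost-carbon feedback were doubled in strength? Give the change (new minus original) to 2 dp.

Original: g = 0.57, ΔT = 2.4/(1−0.57) = 5.5814 °C.
With doubled permafrost-carbon: g' = 0.68, ΔT' = 2.4/(1−0.68) = 7.5000 °C.
Change = 7.5000 − 5.5814 = 1.92 °C.

1.92 °C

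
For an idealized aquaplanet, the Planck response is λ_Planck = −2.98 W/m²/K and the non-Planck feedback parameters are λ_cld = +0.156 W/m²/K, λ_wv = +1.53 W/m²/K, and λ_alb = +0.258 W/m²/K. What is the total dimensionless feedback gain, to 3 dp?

0.652

Convert to gains: g_cld = 0.156/2.98 = 0.05235; g_wv = 1.53/2.98 = 0.5134; g_alb = 0.258/2.98 = 0.08658.
Total gain g = 0.65233.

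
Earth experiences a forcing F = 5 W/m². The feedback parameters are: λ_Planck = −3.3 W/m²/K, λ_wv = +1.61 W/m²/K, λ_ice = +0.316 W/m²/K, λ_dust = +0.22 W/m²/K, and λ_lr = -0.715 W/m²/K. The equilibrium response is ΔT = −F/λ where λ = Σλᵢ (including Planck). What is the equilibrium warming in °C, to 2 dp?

2.68 °C

Net feedback parameter λ = (−3.3) + (+1.61) + (+0.316) + (+0.22) + (-0.715) = -1.869 W/m²/K.
ΔT = −F/λ = −5/(-1.869) = 2.68 °C.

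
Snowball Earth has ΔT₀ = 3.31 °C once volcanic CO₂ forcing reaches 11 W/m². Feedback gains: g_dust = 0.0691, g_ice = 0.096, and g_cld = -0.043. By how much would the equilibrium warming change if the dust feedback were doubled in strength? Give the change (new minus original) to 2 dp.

Original: g = 0.1221, ΔT = 3.31/(1−0.1221) = 3.7704 °C.
With doubled dust: g' = 0.1912, ΔT' = 3.31/(1−0.1912) = 4.0925 °C.
Change = 4.0925 − 3.7704 = 0.32 °C.

0.32 °C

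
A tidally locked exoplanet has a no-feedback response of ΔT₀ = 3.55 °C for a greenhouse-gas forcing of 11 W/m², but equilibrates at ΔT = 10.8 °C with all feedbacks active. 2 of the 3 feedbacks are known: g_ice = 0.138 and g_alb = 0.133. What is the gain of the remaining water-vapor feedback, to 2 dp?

Amplification A = ΔT/ΔT₀ = 10.8/3.55 = 3.042.
Total gain g = 1 − 1/A = 1 − 1/3.042 = 0.6713.
Known gains sum to 0.138 + 0.133 = 0.271.
g_wv = 0.6713 − 0.271 = 0.40.

0.40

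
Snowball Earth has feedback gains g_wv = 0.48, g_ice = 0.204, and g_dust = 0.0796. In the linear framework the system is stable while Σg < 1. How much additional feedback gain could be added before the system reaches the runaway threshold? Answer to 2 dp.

0.24

Current total gain = 0.48 + 0.204 + 0.0796 = 0.7636.
Margin to runaway = 1 − 0.7636 = 0.24.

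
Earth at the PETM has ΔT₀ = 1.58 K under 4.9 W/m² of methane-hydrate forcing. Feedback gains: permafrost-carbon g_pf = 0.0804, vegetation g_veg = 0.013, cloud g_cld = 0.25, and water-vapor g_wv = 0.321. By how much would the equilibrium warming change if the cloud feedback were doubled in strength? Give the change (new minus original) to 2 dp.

13.75 K

Original: g = 0.6644, ΔT = 1.58/(1−0.6644) = 4.7080 K.
With doubled cloud: g' = 0.9144, ΔT' = 1.58/(1−0.9144) = 18.4579 K.
Change = 18.4579 − 4.7080 = 13.75 K.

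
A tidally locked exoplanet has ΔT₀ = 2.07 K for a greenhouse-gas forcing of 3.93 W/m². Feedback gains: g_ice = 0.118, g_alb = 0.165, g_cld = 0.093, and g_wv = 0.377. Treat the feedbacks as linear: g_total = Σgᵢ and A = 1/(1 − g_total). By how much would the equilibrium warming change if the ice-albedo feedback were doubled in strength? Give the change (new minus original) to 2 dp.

7.67 K

Original: g = 0.753, ΔT = 2.07/(1−0.753) = 8.3806 K.
With doubled ice-albedo: g' = 0.871, ΔT' = 2.07/(1−0.871) = 16.0465 K.
Change = 16.0465 − 8.3806 = 7.67 K.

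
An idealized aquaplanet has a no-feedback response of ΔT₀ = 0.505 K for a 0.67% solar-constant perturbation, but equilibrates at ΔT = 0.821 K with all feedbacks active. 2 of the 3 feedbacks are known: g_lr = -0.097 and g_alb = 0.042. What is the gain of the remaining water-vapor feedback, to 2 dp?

Amplification A = ΔT/ΔT₀ = 0.821/0.505 = 1.626.
Total gain g = 1 − 1/A = 1 − 1/1.626 = 0.385.
Known gains sum to -0.097 + 0.042 = -0.055.
g_wv = 0.385 + 0.055 = 0.44.

0.44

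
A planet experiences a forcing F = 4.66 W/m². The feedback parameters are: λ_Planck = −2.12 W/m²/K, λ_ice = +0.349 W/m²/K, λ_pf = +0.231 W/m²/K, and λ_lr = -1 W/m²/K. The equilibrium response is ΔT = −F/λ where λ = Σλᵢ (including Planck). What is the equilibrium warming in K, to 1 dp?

1.8 K

Net feedback parameter λ = (−2.12) + (+0.349) + (+0.231) + (-1) = -2.54 W/m²/K.
ΔT = −F/λ = −4.66/(-2.54) = 1.8 K.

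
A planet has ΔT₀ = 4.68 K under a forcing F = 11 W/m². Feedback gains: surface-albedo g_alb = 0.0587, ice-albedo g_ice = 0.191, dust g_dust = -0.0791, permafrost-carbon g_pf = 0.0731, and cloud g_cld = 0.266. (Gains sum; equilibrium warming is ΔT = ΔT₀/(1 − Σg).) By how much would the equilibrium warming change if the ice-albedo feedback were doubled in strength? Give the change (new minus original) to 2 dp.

Original: g = 0.5097, ΔT = 4.68/(1−0.5097) = 9.5452 K.
With doubled ice-albedo: g' = 0.7007, ΔT' = 4.68/(1−0.7007) = 15.6365 K.
Change = 15.6365 − 9.5452 = 6.09 K.

6.09 K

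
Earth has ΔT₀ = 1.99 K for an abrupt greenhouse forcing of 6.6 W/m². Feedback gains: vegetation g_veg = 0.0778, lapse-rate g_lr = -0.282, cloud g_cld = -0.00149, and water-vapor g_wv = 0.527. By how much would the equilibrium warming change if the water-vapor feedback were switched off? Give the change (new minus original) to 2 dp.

-1.28 K

Original: g = 0.32131, ΔT = 1.99/(1−0.32131) = 2.9321 K.
Without water-vapor: g' = -0.20569, ΔT' = 1.99/(1+0.20569) = 1.6505 K.
Change = 1.6505 − 2.9321 = -1.28 K.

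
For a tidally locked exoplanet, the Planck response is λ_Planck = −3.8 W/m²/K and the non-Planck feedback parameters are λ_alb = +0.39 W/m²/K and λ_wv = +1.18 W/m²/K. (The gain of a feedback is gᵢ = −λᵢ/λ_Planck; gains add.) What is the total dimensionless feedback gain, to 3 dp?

0.413

Convert to gains: g_alb = 0.39/3.8 = 0.1026; g_wv = 1.18/3.8 = 0.3105.
Total gain g = 0.4131.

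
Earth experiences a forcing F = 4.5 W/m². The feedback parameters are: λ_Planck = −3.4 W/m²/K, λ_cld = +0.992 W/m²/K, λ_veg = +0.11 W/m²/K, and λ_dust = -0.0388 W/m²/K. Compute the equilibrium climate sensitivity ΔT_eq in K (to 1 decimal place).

1.9 K

Net feedback parameter λ = (−3.4) + (+0.992) + (+0.11) + (-0.0388) = -2.3368 W/m²/K.
ΔT = −F/λ = −4.5/(-2.3368) = 1.9 K.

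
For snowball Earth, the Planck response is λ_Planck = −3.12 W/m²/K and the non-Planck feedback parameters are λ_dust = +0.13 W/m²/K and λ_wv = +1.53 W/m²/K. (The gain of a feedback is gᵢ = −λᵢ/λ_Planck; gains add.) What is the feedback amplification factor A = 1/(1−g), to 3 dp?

2.137

Convert to gains: g_dust = 0.13/3.12 = 0.04167; g_wv = 1.53/3.12 = 0.4904.
Total gain g = 0.53207.
A = 1/(1 − 0.53207) = 2.137.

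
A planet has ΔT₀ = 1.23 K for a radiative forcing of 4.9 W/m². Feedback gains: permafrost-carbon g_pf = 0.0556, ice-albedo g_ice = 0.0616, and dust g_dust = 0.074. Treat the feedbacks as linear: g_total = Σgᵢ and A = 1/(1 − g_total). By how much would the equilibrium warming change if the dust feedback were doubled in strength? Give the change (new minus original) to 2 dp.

0.15 K

Original: g = 0.1912, ΔT = 1.23/(1−0.1912) = 1.5208 K.
With doubled dust: g' = 0.2652, ΔT' = 1.23/(1−0.2652) = 1.6739 K.
Change = 1.6739 − 1.5208 = 0.15 K.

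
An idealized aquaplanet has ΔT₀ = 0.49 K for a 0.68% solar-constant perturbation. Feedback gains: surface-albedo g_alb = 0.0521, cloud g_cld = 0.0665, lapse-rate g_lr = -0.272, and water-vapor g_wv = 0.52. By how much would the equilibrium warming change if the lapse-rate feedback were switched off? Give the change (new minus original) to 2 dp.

Original: g = 0.3666, ΔT = 0.49/(1−0.3666) = 0.7736 K.
Without lapse-rate: g' = 0.6386, ΔT' = 0.49/(1−0.6386) = 1.3558 K.
Change = 1.3558 − 0.7736 = 0.58 K.

0.58 K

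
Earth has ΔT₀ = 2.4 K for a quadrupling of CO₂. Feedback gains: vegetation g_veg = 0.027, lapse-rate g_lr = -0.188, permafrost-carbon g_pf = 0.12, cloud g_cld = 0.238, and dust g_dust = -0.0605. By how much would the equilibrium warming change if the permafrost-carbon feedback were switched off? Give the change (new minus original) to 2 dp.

Original: g = 0.1365, ΔT = 2.4/(1−0.1365) = 2.7794 K.
Without permafrost-carbon: g' = 0.0165, ΔT' = 2.4/(1−0.0165) = 2.4403 K.
Change = 2.4403 − 2.7794 = -0.34 K.

-0.34 K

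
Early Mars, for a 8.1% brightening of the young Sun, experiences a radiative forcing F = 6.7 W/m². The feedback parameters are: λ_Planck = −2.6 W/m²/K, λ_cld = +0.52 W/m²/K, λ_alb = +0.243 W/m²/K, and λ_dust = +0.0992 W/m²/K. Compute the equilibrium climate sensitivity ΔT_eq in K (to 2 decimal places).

Net feedback parameter λ = (−2.6) + (+0.52) + (+0.243) + (+0.0992) = -1.7378 W/m²/K.
ΔT = −F/λ = −6.7/(-1.7378) = 3.86 K.

3.86 K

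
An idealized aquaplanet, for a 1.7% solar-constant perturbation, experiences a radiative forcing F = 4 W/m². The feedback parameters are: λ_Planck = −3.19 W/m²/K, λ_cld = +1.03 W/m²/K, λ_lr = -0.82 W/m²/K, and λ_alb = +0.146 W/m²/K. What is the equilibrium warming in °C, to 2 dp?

1.41 °C

Net feedback parameter λ = (−3.19) + (+1.03) + (-0.82) + (+0.146) = -2.834 W/m²/K.
ΔT = −F/λ = −4/(-2.834) = 1.41 °C.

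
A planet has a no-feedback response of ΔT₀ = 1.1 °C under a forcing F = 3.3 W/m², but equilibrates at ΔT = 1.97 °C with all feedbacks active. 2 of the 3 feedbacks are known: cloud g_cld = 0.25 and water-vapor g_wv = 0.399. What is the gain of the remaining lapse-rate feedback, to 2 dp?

Amplification A = ΔT/ΔT₀ = 1.97/1.1 = 1.791.
Total gain g = 1 − 1/A = 1 − 1/1.791 = 0.4417.
Known gains sum to 0.25 + 0.399 = 0.649.
g_lr = 0.4417 − 0.649 = -0.21.

-0.21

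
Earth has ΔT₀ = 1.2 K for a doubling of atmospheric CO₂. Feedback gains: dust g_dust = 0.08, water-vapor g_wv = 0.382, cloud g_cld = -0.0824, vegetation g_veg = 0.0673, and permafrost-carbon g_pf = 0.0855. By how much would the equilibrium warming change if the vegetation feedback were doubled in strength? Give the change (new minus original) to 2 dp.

Original: g = 0.5324, ΔT = 1.2/(1−0.5324) = 2.5663 K.
With doubled vegetation: g' = 0.5997, ΔT' = 1.2/(1−0.5997) = 2.9978 K.
Change = 2.9978 − 2.5663 = 0.43 K.

0.43 K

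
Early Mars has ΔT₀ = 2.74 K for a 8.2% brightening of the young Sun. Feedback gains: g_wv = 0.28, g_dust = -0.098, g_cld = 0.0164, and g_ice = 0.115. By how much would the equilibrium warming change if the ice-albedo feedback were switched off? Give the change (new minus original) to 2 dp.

-0.57 K

Original: g = 0.3134, ΔT = 2.74/(1−0.3134) = 3.9907 K.
Without ice-albedo: g' = 0.1984, ΔT' = 2.74/(1−0.1984) = 3.4182 K.
Change = 3.4182 − 3.9907 = -0.57 K.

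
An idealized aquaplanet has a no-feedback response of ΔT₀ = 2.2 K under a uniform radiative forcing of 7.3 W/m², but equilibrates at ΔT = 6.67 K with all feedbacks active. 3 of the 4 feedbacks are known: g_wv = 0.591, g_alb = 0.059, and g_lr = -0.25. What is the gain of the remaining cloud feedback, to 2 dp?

Amplification A = ΔT/ΔT₀ = 6.67/2.2 = 3.032.
Total gain g = 1 − 1/A = 1 − 1/3.032 = 0.6702.
Known gains sum to 0.591 + 0.059 − 0.25 = 0.4.
g_cld = 0.6702 − 0.4 = 0.27.

0.27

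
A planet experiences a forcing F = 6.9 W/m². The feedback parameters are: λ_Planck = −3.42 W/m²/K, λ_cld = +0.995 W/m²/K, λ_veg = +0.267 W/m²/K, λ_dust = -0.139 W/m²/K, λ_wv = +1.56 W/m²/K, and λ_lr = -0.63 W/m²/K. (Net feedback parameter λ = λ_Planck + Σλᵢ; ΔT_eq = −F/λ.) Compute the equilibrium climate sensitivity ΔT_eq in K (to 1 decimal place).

5.0 K

Net feedback parameter λ = (−3.42) + (+0.995) + (+0.267) + (-0.139) + (+1.56) + (-0.63) = -1.367 W/m²/K.
ΔT = −F/λ = −6.9/(-1.367) = 5.0 K.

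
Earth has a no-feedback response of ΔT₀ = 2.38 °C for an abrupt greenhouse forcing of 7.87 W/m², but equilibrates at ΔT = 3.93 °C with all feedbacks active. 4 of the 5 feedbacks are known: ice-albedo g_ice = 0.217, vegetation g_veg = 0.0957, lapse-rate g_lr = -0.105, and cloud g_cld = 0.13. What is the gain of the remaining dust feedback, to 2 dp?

0.06

Amplification A = ΔT/ΔT₀ = 3.93/2.38 = 1.651.
Total gain g = 1 − 1/A = 1 − 1/1.651 = 0.3943.
Known gains sum to 0.217 + 0.0957 − 0.105 + 0.13 = 0.3377.
g_dust = 0.3943 − 0.3377 = 0.06.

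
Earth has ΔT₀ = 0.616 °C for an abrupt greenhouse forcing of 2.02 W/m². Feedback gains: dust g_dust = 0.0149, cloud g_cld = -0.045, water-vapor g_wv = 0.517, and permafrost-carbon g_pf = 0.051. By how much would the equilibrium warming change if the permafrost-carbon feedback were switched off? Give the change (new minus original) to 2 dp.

Original: g = 0.5379, ΔT = 0.616/(1−0.5379) = 1.3330 °C.
Without permafrost-carbon: g' = 0.4869, ΔT' = 0.616/(1−0.4869) = 1.2005 °C.
Change = 1.2005 − 1.3330 = -0.13 °C.

-0.13 °C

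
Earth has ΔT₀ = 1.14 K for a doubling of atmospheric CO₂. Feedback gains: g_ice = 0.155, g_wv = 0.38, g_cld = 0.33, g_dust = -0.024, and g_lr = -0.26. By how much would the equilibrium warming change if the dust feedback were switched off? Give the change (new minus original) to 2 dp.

Original: g = 0.581, ΔT = 1.14/(1−0.581) = 2.7208 K.
Without dust: g' = 0.605, ΔT' = 1.14/(1−0.605) = 2.8861 K.
Change = 2.8861 − 2.7208 = 0.17 K.

0.17 K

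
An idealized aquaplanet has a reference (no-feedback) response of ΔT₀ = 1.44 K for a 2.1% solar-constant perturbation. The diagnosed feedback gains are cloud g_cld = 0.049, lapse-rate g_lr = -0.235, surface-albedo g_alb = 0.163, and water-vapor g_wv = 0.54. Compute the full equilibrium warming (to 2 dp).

Total gain g = 0.049 − 0.235 + 0.163 + 0.54 = 0.517.
Amplification A = 1/(1 − 0.517) = 2.07.
ΔT = 1.44 × 2.07 = 2.98 K.

2.98 K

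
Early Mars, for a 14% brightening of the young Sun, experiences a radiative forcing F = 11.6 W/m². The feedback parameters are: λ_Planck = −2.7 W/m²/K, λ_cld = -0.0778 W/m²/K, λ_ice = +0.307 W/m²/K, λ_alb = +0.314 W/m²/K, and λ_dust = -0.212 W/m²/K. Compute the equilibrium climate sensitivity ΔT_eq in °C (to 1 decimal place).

4.9 °C

Net feedback parameter λ = (−2.7) + (-0.0778) + (+0.307) + (+0.314) + (-0.212) = -2.3688 W/m²/K.
ΔT = −F/λ = −11.6/(-2.3688) = 4.9 °C.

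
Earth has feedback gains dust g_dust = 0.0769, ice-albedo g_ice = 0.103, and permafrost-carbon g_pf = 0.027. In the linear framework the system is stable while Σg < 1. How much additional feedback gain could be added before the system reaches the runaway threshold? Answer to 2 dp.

0.79

Current total gain = 0.0769 + 0.103 + 0.027 = 0.2069.
Margin to runaway = 1 − 0.2069 = 0.79.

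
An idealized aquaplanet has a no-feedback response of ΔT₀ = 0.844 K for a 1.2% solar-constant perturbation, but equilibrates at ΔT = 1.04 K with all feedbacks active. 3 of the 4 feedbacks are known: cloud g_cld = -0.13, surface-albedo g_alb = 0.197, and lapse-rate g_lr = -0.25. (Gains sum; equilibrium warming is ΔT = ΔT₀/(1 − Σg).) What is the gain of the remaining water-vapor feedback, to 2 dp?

Amplification A = ΔT/ΔT₀ = 1.04/0.844 = 1.232.
Total gain g = 1 − 1/A = 1 − 1/1.232 = 0.1883.
Known gains sum to -0.13 + 0.197 − 0.25 = -0.183.
g_wv = 0.1883 + 0.183 = 0.37.

0.37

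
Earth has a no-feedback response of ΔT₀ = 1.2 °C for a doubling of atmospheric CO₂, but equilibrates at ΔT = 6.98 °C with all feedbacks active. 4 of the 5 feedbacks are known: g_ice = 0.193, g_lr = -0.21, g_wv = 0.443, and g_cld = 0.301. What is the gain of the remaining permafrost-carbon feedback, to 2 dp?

Amplification A = ΔT/ΔT₀ = 6.98/1.2 = 5.817.
Total gain g = 1 − 1/A = 1 − 1/5.817 = 0.8281.
Known gains sum to 0.193 − 0.21 + 0.443 + 0.301 = 0.727.
g_pf = 0.8281 − 0.727 = 0.10.

0.10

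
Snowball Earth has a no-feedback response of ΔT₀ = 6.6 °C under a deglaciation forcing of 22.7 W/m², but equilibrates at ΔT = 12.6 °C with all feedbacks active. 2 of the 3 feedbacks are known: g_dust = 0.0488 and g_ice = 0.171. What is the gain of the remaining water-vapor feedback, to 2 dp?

0.26

Amplification A = ΔT/ΔT₀ = 12.6/6.6 = 1.909.
Total gain g = 1 − 1/A = 1 − 1/1.909 = 0.4762.
Known gains sum to 0.0488 + 0.171 = 0.2198.
g_wv = 0.4762 − 0.2198 = 0.26.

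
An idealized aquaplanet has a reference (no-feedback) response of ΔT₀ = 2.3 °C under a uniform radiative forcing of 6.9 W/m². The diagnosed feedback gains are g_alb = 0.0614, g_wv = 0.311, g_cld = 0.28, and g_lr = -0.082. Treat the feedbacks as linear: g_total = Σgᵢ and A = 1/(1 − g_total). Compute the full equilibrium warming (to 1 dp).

Total gain g = 0.0614 + 0.311 + 0.28 − 0.082 = 0.5704.
Amplification A = 1/(1 − 0.5704) = 2.328.
ΔT = 2.3 × 2.328 = 5.4 °C.

5.4 °C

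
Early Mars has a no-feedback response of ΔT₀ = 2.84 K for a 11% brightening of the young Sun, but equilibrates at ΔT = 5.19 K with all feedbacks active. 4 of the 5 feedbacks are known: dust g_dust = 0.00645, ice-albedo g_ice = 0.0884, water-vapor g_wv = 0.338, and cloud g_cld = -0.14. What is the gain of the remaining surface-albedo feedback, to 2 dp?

0.16

Amplification A = ΔT/ΔT₀ = 5.19/2.84 = 1.827.
Total gain g = 1 − 1/A = 1 − 1/1.827 = 0.4527.
Known gains sum to 0.00645 + 0.0884 + 0.338 − 0.14 = 0.29285.
g_alb = 0.4527 − 0.29285 = 0.16.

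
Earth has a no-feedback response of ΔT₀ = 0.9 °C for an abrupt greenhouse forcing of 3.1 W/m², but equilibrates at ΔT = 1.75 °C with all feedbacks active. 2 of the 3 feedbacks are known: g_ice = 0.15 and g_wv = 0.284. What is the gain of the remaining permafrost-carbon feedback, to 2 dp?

Amplification A = ΔT/ΔT₀ = 1.75/0.9 = 1.944.
Total gain g = 1 − 1/A = 1 − 1/1.944 = 0.4856.
Known gains sum to 0.15 + 0.284 = 0.434.
g_pf = 0.4856 − 0.434 = 0.05.

0.05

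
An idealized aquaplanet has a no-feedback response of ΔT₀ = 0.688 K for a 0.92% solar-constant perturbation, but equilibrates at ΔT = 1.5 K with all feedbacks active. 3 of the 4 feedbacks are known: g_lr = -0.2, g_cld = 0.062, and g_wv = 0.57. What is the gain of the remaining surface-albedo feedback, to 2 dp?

0.11

Amplification A = ΔT/ΔT₀ = 1.5/0.688 = 2.18.
Total gain g = 1 − 1/A = 1 − 1/2.18 = 0.5413.
Known gains sum to -0.2 + 0.062 + 0.57 = 0.432.
g_alb = 0.5413 − 0.432 = 0.11.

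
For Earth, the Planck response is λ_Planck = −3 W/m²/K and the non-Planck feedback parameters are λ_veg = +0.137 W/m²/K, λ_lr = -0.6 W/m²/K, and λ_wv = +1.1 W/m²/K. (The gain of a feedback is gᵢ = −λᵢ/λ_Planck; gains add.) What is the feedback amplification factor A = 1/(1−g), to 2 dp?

Convert to gains: g_veg = 0.137/3 = 0.04567; g_lr = -0.6/3 = -0.2; g_wv = 1.1/3 = 0.3667.
Total gain g = 0.21237.
A = 1/(1 − 0.21237) = 1.27.

1.27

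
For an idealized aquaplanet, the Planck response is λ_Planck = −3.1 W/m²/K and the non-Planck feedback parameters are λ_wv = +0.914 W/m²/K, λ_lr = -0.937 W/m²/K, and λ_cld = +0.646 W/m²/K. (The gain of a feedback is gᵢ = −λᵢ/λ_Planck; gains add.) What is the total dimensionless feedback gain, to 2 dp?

Convert to gains: g_wv = 0.914/3.1 = 0.2948; g_lr = -0.937/3.1 = -0.3023; g_cld = 0.646/3.1 = 0.2084.
Total gain g = 0.2009.

0.20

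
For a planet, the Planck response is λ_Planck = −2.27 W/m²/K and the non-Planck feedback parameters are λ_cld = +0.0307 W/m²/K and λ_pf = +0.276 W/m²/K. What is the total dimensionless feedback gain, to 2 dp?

0.14

Convert to gains: g_cld = 0.0307/2.27 = 0.01352; g_pf = 0.276/2.27 = 0.1216.
Total gain g = 0.13512.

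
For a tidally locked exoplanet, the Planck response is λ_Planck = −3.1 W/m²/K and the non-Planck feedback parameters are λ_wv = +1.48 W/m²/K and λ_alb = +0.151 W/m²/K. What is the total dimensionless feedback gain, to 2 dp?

0.53

Convert to gains: g_wv = 1.48/3.1 = 0.4774; g_alb = 0.151/3.1 = 0.04871.
Total gain g = 0.52611.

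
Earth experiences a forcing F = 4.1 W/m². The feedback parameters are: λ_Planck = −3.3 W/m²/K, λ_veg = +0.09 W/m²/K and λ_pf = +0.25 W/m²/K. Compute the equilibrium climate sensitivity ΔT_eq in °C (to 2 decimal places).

Net feedback parameter λ = (−3.3) + (+0.09) + (+0.25) = -2.96 W/m²/K.
ΔT = −F/λ = −4.1/(-2.96) = 1.39 °C.

1.39 °C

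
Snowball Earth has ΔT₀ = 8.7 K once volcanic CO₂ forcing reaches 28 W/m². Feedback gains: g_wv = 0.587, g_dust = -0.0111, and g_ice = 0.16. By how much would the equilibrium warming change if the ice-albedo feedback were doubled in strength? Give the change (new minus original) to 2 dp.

Original: g = 0.7359, ΔT = 8.7/(1−0.7359) = 32.9421 K.
With doubled ice-albedo: g' = 0.8959, ΔT' = 8.7/(1−0.8959) = 83.5735 K.
Change = 83.5735 − 32.9421 = 50.63 K.

50.63 K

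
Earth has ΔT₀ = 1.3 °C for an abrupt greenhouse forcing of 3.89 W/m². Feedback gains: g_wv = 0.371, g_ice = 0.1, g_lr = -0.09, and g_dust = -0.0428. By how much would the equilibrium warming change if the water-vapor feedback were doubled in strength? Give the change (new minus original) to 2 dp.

2.51 °C

Original: g = 0.3382, ΔT = 1.3/(1−0.3382) = 1.9643 °C.
With doubled water-vapor: g' = 0.7092, ΔT' = 1.3/(1−0.7092) = 4.4704 °C.
Change = 4.4704 − 1.9643 = 2.51 °C.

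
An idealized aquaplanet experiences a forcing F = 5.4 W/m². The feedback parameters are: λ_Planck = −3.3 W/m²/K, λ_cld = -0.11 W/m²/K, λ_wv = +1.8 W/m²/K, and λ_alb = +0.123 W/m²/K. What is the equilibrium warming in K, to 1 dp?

3.6 K

Net feedback parameter λ = (−3.3) + (-0.11) + (+1.8) + (+0.123) = -1.487 W/m²/K.
ΔT = −F/λ = −5.4/(-1.487) = 3.6 K.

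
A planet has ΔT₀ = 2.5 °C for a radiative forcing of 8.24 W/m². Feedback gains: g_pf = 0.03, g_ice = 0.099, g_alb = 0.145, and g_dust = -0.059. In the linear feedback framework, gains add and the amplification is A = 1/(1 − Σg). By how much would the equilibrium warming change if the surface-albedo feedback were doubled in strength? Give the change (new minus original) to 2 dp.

0.72 °C

Original: g = 0.215, ΔT = 2.5/(1−0.215) = 3.1847 °C.
With doubled surface-albedo: g' = 0.36, ΔT' = 2.5/(1−0.36) = 3.9062 °C.
Change = 3.9062 − 3.1847 = 0.72 °C.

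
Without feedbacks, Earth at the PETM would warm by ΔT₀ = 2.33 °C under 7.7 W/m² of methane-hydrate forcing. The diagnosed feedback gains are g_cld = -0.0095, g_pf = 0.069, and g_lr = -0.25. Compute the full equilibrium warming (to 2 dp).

1.96 °C

Total gain g = -0.0095 + 0.069 − 0.25 = -0.1905.
Amplification A = 1/(1 + 0.1905) = 0.84.
ΔT = 2.33 × 0.84 = 1.96 °C.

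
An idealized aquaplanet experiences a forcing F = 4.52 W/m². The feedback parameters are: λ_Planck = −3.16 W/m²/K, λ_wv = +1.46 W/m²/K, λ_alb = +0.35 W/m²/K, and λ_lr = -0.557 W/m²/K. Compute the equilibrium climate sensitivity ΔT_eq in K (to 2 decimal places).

Net feedback parameter λ = (−3.16) + (+1.46) + (+0.35) + (-0.557) = -1.907 W/m²/K.
ΔT = −F/λ = −4.52/(-1.907) = 2.37 K.

2.37 K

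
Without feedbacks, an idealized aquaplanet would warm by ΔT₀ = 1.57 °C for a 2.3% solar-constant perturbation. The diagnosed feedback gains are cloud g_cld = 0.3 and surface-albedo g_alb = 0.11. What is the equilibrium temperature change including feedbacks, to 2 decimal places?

Total gain g = 0.3 + 0.11 = 0.41.
Amplification A = 1/(1 − 0.41) = 1.695.
ΔT = 1.57 × 1.695 = 2.66 °C.

2.66 °C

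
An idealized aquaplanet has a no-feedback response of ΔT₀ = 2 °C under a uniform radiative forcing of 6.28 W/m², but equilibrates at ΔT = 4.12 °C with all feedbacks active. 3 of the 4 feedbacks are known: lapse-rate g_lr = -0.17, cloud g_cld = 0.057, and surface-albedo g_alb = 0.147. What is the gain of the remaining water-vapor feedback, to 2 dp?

0.48

Amplification A = ΔT/ΔT₀ = 4.12/2 = 2.06.
Total gain g = 1 − 1/A = 1 − 1/2.06 = 0.5146.
Known gains sum to -0.17 + 0.057 + 0.147 = 0.034.
g_wv = 0.5146 − 0.034 = 0.48.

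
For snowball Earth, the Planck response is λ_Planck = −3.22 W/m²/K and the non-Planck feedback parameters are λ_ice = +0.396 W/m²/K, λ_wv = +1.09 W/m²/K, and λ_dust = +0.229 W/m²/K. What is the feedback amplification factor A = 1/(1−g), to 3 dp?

2.140

Convert to gains: g_ice = 0.396/3.22 = 0.123; g_wv = 1.09/3.22 = 0.3385; g_dust = 0.229/3.22 = 0.07112.
Total gain g = 0.53262.
A = 1/(1 − 0.53262) = 2.140.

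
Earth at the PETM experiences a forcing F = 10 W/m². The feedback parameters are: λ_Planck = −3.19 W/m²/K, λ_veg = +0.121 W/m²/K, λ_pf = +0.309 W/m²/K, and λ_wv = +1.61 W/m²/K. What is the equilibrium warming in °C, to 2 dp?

Net feedback parameter λ = (−3.19) + (+0.121) + (+0.309) + (+1.61) = -1.15 W/m²/K.
ΔT = −F/λ = −10/(-1.15) = 8.70 °C.

8.70 °C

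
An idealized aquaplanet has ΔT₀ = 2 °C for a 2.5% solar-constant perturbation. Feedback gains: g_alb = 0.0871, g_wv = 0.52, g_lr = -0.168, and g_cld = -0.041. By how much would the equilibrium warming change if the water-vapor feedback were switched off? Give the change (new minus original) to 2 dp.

Original: g = 0.3981, ΔT = 2/(1−0.3981) = 3.3228 °C.
Without water-vapor: g' = -0.1219, ΔT' = 2/(1+0.1219) = 1.7827 °C.
Change = 1.7827 − 3.3228 = -1.54 °C.

-1.54 °C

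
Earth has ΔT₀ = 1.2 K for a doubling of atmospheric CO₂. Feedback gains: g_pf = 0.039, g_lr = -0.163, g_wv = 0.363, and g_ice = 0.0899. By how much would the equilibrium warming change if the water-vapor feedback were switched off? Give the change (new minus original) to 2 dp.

Original: g = 0.3289, ΔT = 1.2/(1−0.3289) = 1.7881 K.
Without water-vapor: g' = -0.0341, ΔT' = 1.2/(1+0.0341) = 1.1604 K.
Change = 1.1604 − 1.7881 = -0.63 K.

-0.63 K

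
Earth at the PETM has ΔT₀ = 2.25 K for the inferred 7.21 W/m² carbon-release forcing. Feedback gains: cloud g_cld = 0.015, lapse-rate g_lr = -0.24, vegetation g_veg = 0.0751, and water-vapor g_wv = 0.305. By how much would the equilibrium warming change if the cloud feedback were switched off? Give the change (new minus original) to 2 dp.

-0.05 K

Original: g = 0.1551, ΔT = 2.25/(1−0.1551) = 2.6630 K.
Without cloud: g' = 0.1401, ΔT' = 2.25/(1−0.1401) = 2.6166 K.
Change = 2.6166 − 2.6630 = -0.05 K.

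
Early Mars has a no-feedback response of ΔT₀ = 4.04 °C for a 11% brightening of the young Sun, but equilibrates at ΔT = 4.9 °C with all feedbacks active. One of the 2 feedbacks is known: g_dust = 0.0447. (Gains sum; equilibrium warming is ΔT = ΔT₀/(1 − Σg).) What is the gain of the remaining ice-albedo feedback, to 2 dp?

0.13

Amplification A = ΔT/ΔT₀ = 4.9/4.04 = 1.213.
Total gain g = 1 − 1/A = 1 − 1/1.213 = 0.1756.
The known gain is 0.0447.
g_ice = 0.1756 − 0.0447 = 0.13.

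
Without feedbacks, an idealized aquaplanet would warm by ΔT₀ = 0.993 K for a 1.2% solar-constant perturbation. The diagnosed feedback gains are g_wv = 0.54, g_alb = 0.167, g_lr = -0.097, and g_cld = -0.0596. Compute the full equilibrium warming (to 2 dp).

Total gain g = 0.54 + 0.167 − 0.097 − 0.0596 = 0.5504.
Amplification A = 1/(1 − 0.5504) = 2.224.
ΔT = 0.993 × 2.224 = 2.21 K.

2.21 K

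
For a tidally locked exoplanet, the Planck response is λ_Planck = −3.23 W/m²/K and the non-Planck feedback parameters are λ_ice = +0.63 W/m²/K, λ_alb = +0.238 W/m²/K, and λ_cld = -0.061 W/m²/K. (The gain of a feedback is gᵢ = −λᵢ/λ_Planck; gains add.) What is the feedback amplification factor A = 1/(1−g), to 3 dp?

Convert to gains: g_ice = 0.63/3.23 = 0.195; g_alb = 0.238/3.23 = 0.07368; g_cld = -0.061/3.23 = -0.01889.
Total gain g = 0.24979.
A = 1/(1 − 0.24979) = 1.333.

1.333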